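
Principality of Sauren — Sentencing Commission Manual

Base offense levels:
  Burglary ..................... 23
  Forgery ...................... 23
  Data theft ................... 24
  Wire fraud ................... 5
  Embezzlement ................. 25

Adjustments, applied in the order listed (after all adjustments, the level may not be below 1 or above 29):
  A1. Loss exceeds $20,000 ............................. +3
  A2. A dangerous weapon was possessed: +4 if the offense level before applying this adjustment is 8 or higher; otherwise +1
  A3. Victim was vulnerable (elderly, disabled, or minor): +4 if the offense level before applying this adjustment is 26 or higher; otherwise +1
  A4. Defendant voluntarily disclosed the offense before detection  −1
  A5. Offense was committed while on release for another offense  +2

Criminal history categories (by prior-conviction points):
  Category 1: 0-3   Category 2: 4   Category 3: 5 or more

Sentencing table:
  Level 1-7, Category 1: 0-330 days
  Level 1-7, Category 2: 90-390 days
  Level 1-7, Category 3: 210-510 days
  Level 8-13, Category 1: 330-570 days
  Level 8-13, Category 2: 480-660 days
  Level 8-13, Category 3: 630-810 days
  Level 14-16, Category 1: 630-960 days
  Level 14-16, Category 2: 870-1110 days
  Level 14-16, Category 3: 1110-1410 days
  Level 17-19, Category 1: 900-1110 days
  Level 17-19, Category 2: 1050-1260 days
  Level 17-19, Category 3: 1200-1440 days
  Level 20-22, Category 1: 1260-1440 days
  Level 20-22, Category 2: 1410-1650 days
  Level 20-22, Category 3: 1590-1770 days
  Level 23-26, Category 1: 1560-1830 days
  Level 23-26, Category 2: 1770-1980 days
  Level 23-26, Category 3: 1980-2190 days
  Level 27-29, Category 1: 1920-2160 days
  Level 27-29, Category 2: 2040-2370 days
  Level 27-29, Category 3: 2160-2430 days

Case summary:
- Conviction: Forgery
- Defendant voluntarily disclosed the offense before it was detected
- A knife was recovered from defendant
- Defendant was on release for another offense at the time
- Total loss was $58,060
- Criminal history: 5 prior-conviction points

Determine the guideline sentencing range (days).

Base offense level for forgery: 23.
A1 applies: 23 + 3 = 26.
A2 applies (level before this adjustment is 26 ≥ 8, so +4): 26 + 4 = 30.
A4 applies: 30 − 1 = 29.
A5 applies: 29 + 2 = 31.
Level 31 exceeds the maximum of 29; capped at 29.
Final offense level: 29.
Criminal history: 5 prior points → Category 3 (5+).
Level 29 falls in the 27-29 band.
Grid: Level 27-29 × Category 3 = 2160-2430 days.

2160-2430 days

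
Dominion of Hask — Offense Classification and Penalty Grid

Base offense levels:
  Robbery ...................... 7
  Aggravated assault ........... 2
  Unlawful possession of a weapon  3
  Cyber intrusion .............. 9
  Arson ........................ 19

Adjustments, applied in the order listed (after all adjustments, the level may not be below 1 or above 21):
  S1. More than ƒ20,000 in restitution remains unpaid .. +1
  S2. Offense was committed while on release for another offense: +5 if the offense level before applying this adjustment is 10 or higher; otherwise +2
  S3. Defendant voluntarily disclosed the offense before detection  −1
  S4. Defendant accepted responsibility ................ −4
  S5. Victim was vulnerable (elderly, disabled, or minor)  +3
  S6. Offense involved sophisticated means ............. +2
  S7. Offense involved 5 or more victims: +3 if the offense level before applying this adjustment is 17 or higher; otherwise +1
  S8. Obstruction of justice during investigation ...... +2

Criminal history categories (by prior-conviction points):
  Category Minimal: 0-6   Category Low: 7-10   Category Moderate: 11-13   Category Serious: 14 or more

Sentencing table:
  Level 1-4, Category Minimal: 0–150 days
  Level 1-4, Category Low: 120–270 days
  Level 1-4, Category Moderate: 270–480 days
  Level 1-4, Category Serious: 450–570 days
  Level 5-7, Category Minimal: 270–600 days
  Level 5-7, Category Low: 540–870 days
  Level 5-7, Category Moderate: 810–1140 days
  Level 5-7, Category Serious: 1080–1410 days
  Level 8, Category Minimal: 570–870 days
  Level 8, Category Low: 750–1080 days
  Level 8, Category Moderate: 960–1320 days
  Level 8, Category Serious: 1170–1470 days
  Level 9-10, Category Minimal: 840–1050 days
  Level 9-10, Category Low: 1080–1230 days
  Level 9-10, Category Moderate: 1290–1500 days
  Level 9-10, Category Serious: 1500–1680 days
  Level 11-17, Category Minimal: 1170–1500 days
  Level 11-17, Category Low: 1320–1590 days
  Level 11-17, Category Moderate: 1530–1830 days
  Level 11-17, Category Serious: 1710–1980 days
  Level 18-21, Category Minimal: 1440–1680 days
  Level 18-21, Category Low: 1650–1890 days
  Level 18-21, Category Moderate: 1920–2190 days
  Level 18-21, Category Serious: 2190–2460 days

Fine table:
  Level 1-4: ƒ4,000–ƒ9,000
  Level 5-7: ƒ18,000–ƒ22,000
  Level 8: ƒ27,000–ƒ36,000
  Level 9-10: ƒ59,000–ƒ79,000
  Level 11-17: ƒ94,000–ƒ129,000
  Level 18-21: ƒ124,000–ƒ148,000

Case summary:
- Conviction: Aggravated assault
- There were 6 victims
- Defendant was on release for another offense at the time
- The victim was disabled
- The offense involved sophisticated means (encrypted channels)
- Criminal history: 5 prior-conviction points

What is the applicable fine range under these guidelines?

Base offense level for aggravated assault: 2.
S2 applies (level before this adjustment is 2 < 10, so +2): 2 + 2 = 4.
S5 applies: 4 + 3 = 7.
S6 applies: 7 + 2 = 9.
S7 applies (level before this adjustment is 9 < 17, so +1): 9 + 1 = 10.
S8 does not apply.
Final offense level: 10.
Level 10 falls in the 9-10 band.
Fine table: Level 9-10 → ƒ59,000–ƒ79,000.

ƒ59,000–ƒ79,000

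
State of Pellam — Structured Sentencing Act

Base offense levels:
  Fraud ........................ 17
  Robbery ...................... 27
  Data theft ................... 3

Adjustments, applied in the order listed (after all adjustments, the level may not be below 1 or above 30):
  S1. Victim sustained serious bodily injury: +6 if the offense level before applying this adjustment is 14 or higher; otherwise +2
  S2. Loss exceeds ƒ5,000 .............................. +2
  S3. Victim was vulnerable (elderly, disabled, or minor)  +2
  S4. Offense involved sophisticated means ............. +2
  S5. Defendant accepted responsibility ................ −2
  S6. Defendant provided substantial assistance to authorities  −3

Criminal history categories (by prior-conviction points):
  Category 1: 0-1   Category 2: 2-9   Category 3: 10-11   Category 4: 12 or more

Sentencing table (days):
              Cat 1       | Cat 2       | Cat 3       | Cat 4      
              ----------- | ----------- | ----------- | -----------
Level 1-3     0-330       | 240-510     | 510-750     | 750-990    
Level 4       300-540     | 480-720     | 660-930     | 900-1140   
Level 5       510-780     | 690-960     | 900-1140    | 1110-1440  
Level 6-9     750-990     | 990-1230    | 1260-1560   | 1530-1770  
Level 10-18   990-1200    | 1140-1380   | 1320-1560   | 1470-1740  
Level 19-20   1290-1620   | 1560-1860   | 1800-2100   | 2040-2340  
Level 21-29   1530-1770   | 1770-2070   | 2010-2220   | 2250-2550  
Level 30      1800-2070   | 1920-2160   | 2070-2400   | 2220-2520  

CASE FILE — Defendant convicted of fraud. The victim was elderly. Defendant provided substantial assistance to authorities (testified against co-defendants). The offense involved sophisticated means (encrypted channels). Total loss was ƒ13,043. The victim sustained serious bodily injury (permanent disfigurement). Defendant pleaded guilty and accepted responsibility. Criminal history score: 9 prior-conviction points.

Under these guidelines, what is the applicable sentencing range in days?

1770-2070 days

Base offense level for fraud: 17.
S1 applies (level before this adjustment is 17 ≥ 14, so +6): 17 + 6 = 23.
S2 applies: 23 + 2 = 25.
S3 applies: 25 + 2 = 27.
S4 applies: 27 + 2 = 29.
S5 applies: 29 − 2 = 27.
S6 applies: 27 − 3 = 24.
Final offense level: 24.
Criminal history: 9 prior points → Category 2 (2-9).
Level 24 falls in the 21-29 band.
Grid: Level 21-29 × Category 2 = 1770-2070 days.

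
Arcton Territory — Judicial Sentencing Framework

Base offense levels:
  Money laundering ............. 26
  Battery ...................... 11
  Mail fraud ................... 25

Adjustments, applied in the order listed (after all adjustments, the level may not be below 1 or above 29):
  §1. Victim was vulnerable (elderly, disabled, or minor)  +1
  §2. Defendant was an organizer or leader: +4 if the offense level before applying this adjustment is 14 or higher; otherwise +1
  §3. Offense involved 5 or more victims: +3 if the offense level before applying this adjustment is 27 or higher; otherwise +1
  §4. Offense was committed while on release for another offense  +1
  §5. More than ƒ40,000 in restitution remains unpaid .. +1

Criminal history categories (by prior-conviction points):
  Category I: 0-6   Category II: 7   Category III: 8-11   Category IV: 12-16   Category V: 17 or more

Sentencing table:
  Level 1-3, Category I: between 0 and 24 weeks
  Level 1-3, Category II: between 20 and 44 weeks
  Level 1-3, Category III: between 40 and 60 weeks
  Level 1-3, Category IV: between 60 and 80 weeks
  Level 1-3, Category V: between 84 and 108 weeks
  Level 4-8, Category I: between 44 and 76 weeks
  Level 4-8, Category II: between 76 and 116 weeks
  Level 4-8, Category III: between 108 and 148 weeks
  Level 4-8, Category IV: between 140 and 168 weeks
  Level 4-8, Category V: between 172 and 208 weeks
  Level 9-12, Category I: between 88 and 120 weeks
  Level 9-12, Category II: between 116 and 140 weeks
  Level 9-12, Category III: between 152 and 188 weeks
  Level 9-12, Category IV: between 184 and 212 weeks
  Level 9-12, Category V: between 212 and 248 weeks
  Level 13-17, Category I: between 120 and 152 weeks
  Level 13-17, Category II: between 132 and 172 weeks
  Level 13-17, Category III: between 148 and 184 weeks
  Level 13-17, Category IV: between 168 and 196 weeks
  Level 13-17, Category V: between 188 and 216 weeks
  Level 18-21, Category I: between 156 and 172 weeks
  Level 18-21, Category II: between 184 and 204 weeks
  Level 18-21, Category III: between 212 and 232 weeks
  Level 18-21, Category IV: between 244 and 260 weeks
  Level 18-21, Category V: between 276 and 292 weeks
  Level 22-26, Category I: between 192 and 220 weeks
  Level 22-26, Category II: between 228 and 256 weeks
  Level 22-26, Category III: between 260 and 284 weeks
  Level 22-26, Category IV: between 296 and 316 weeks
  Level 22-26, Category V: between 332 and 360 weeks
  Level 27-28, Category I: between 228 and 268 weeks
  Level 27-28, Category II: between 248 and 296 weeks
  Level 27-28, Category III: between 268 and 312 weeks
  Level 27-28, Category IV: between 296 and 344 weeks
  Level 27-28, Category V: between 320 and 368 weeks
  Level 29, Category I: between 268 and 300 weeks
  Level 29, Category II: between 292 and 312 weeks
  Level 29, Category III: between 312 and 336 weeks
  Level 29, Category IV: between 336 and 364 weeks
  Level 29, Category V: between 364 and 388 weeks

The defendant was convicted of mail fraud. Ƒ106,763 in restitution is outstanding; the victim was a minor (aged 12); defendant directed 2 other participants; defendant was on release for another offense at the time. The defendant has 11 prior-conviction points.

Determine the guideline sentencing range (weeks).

312-336 weeks

Base offense level for mail fraud: 25.
§1 applies: 25 + 1 = 26.
§2 applies (level before this adjustment is 26 ≥ 14, so +4): 26 + 4 = 30.
§3 does not apply.
§4 applies: 30 + 1 = 31.
§5 applies: 31 + 1 = 32.
Level 32 exceeds the maximum of 29; capped at 29.
Final offense level: 29.
Criminal history: 11 prior points → Category III (8-11).
Level 29 falls in the 29 band.
Grid: Level 29 × Category III = 312-336 weeks.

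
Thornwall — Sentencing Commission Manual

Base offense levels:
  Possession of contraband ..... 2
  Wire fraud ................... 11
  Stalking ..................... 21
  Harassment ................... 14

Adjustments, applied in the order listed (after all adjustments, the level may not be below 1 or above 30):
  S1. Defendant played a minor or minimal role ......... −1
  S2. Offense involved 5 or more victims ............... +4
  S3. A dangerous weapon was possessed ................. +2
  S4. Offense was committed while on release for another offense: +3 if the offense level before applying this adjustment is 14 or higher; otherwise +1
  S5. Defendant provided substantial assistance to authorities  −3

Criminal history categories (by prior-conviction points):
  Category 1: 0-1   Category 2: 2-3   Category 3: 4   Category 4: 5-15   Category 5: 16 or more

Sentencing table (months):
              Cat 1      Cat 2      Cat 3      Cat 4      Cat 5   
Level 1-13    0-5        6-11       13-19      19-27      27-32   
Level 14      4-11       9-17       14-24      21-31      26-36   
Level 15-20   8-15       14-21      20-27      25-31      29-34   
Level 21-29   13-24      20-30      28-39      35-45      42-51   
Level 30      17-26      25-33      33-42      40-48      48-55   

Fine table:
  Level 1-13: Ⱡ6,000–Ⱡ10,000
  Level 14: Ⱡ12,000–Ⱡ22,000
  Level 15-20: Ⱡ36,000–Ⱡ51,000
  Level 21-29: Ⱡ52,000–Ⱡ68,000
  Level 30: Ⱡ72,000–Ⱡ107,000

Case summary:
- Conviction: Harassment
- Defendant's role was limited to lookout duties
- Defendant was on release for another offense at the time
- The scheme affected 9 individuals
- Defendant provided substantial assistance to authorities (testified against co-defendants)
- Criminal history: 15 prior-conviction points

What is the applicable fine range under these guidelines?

Ⱡ36,000–Ⱡ51,000

Base offense level for harassment: 14.
S1 applies: 14 − 1 = 13.
S2 applies: 13 + 4 = 17.
S3 does not apply.
S4 applies (level before this adjustment is 17 ≥ 14, so +3): 17 + 3 = 20.
S5 applies: 20 − 3 = 17.
Final offense level: 17.
Level 17 falls in the 15-20 band.
Fine table: Level 15-20 → Ⱡ36,000–Ⱡ51,000.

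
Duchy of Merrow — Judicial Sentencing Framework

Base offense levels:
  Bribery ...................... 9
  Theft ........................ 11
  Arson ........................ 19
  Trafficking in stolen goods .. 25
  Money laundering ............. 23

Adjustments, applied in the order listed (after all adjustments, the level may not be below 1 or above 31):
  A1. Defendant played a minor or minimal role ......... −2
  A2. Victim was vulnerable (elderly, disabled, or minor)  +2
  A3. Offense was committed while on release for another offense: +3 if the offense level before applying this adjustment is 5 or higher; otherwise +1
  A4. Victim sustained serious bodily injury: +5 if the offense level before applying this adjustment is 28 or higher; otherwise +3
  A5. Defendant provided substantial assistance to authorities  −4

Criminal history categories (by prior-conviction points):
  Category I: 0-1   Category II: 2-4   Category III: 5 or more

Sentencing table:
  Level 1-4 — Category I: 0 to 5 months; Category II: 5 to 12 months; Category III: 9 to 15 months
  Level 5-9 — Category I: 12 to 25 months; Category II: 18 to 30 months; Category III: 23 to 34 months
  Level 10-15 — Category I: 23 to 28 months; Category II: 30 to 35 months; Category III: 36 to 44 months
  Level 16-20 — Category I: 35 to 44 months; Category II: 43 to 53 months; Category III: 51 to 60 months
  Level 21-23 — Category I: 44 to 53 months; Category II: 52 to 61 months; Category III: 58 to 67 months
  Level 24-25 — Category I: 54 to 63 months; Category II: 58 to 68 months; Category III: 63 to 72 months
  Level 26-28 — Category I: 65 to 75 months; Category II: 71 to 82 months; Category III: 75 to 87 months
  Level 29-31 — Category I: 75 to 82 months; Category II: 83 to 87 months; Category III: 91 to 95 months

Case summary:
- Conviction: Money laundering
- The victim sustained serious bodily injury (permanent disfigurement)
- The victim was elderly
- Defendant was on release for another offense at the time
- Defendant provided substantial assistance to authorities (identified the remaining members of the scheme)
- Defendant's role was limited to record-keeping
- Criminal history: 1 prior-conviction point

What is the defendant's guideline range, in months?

Base offense level for money laundering: 23.
A1 applies: 23 − 2 = 21.
A2 applies: 21 + 2 = 23.
A3 applies (level before this adjustment is 23 ≥ 5, so +3): 23 + 3 = 26.
A4 applies (level before this adjustment is 26 < 28, so +3): 26 + 3 = 29.
A5 applies: 29 − 4 = 25.
Final offense level: 25.
Criminal history: 1 prior point → Category I (0-1).
Level 25 falls in the 24-25 band.
Grid: Level 24-25 × Category I = 54-63 months.

54-63 months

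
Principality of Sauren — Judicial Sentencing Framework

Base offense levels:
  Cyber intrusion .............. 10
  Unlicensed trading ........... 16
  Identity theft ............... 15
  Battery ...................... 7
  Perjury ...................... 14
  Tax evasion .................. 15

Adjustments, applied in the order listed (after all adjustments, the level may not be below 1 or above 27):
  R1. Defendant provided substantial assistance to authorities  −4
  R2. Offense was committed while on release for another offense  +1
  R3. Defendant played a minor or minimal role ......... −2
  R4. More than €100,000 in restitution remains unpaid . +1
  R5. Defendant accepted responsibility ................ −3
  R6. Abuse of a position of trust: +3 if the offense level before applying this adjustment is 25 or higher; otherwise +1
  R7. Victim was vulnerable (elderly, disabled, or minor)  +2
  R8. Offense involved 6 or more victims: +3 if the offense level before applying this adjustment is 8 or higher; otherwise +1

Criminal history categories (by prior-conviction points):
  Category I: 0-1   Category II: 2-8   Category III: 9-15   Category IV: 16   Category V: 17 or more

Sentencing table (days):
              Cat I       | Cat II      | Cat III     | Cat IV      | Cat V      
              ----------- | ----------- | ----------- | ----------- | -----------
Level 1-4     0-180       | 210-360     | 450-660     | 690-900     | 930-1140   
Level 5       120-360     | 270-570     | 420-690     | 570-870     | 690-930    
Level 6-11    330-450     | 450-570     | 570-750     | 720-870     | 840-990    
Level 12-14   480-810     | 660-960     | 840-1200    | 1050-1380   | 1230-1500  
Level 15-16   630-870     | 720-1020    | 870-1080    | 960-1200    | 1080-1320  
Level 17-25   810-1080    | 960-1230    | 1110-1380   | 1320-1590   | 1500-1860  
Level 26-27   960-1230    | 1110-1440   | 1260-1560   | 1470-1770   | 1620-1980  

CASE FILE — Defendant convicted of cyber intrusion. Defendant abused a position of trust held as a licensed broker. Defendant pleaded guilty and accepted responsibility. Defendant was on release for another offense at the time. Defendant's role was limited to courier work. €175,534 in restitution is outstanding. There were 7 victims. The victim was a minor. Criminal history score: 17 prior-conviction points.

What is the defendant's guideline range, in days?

Base offense level for cyber intrusion: 10.
R2 applies: 10 + 1 = 11.
R3 applies: 11 − 2 = 9.
R4 applies: 9 + 1 = 10.
R5 applies: 10 − 3 = 7.
R6 applies (level before this adjustment is 7 < 25, so +1): 7 + 1 = 8.
R7 applies: 8 + 2 = 10.
R8 applies (level before this adjustment is 10 ≥ 8, so +3): 10 + 3 = 13.
Final offense level: 13.
Criminal history: 17 prior points → Category V (17+).
Level 13 falls in the 12-14 band.
Grid: Level 12-14 × Category V = 1230-1500 days.

1230-1500 days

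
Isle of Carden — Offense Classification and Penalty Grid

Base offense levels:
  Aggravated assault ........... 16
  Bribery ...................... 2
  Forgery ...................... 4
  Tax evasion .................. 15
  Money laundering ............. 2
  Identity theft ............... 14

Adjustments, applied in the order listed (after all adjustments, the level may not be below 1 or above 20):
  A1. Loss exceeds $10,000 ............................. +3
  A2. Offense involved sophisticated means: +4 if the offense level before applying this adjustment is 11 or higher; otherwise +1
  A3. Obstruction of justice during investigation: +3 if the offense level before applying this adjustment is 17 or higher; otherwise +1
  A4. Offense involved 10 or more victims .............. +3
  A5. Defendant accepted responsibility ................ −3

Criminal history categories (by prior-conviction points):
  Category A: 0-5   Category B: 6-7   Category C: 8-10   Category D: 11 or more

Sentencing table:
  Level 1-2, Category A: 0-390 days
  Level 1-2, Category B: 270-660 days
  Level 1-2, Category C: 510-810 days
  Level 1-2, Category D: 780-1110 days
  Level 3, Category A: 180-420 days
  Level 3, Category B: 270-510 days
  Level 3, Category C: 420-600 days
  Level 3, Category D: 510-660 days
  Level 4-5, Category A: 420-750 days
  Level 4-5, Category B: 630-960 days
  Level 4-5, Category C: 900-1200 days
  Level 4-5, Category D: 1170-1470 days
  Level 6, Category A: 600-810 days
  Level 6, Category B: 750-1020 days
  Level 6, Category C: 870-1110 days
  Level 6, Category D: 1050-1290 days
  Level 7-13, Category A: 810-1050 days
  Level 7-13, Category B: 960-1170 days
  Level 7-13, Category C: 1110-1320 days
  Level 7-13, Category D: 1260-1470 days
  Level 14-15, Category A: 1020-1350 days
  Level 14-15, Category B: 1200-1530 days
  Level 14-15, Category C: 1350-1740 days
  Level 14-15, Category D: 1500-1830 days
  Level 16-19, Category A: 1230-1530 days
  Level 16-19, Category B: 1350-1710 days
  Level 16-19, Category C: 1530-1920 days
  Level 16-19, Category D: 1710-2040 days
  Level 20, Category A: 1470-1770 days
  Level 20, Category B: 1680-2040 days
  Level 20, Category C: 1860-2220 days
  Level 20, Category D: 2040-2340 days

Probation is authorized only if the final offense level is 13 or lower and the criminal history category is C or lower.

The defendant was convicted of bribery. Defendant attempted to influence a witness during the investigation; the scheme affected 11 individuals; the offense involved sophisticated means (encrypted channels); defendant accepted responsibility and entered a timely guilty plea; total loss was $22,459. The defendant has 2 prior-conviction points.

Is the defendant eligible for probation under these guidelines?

Base offense level for bribery: 2.
A1 applies: 2 + 3 = 5.
A2 applies (level before this adjustment is 5 < 11, so +1): 5 + 1 = 6.
A3 applies (level before this adjustment is 6 < 17, so +1): 6 + 1 = 7.
A4 applies: 7 + 3 = 10.
A5 applies: 10 − 3 = 7.
Final offense level: 7.
Criminal history: 2 prior points → Category A (0-5).
Level 7 falls in the 7-13 band.
Grid: Level 7-13 × Category A = 810-1050 days.
Probation check: level 7 ≤ 13 and category A ≤ C → eligible.

Yes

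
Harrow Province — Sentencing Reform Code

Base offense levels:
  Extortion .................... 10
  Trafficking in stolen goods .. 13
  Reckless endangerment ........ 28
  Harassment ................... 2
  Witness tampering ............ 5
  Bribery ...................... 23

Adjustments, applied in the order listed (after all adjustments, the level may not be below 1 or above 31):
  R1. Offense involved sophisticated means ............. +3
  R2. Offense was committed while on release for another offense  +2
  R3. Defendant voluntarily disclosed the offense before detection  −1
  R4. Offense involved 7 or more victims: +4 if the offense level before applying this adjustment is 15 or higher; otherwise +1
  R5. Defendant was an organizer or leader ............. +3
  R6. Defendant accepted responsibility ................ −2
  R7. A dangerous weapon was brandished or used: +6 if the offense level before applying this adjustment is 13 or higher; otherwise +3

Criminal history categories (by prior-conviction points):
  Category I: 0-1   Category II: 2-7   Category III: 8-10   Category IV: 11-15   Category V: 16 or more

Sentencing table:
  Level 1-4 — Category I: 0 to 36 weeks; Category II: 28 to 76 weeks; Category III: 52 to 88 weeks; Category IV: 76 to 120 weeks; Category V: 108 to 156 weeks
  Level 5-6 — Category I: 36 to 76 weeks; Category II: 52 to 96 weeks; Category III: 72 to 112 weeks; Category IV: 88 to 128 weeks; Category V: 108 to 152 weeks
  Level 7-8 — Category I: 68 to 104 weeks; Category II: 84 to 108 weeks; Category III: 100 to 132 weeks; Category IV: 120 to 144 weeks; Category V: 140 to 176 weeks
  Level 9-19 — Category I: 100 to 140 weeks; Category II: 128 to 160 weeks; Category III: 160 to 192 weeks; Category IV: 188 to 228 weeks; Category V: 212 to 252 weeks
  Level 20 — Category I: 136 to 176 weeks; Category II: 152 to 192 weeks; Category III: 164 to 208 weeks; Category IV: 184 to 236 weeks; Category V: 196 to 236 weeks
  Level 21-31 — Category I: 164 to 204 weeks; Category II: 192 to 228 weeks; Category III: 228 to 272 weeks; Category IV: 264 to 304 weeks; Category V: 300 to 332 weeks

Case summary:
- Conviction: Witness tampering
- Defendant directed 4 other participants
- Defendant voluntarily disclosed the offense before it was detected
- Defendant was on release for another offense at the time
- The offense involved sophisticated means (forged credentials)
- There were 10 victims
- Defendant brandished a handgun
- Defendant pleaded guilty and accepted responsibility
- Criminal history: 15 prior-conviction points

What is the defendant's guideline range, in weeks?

188-228 weeks

Base offense level for witness tampering: 5.
R1 applies: 5 + 3 = 8.
R2 applies: 8 + 2 = 10.
R3 applies: 10 − 1 = 9.
R4 applies (level before this adjustment is 9 < 15, so +1): 9 + 1 = 10.
R5 applies: 10 + 3 = 13.
R6 applies: 13 − 2 = 11.
R7 applies (level before this adjustment is 11 < 13, so +3): 11 + 3 = 14.
Final offense level: 14.
Criminal history: 15 prior points → Category IV (11-15).
Level 14 falls in the 9-19 band.
Grid: Level 9-19 × Category IV = 188-228 weeks.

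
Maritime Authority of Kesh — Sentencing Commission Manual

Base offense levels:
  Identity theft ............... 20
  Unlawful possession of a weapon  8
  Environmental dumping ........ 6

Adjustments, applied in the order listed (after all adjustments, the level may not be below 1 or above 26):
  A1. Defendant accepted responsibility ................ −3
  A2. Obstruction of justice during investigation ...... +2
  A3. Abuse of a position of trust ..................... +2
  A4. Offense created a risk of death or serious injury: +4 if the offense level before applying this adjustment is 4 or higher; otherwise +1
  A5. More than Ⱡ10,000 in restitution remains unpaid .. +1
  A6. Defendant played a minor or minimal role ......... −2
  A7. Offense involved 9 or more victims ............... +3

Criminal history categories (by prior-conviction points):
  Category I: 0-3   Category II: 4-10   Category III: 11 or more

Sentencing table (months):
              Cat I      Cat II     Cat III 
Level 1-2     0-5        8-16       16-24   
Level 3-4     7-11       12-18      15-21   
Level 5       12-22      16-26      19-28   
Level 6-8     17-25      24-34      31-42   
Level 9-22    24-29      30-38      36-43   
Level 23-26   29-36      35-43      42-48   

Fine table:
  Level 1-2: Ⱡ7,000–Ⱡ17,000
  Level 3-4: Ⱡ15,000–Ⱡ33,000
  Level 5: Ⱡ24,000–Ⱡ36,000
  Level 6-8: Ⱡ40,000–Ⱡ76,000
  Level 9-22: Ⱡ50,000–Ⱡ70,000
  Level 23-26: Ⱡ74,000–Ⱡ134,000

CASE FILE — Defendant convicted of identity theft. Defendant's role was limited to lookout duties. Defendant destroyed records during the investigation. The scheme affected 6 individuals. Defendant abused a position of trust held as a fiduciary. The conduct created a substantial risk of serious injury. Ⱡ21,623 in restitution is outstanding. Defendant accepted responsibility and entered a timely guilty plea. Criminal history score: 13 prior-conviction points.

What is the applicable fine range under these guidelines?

Base offense level for identity theft: 20.
A1 applies: 20 − 3 = 17.
A2 applies: 17 + 2 = 19.
A3 applies: 19 + 2 = 21.
A4 applies (level before this adjustment is 21 ≥ 4, so +4): 21 + 4 = 25.
A5 applies: 25 + 1 = 26.
A6 applies: 26 − 2 = 24.
A7 does not apply.
Final offense level: 24.
Level 24 falls in the 23-26 band.
Fine table: Level 23-26 → Ⱡ74,000–Ⱡ134,000.

Ⱡ74,000–Ⱡ134,000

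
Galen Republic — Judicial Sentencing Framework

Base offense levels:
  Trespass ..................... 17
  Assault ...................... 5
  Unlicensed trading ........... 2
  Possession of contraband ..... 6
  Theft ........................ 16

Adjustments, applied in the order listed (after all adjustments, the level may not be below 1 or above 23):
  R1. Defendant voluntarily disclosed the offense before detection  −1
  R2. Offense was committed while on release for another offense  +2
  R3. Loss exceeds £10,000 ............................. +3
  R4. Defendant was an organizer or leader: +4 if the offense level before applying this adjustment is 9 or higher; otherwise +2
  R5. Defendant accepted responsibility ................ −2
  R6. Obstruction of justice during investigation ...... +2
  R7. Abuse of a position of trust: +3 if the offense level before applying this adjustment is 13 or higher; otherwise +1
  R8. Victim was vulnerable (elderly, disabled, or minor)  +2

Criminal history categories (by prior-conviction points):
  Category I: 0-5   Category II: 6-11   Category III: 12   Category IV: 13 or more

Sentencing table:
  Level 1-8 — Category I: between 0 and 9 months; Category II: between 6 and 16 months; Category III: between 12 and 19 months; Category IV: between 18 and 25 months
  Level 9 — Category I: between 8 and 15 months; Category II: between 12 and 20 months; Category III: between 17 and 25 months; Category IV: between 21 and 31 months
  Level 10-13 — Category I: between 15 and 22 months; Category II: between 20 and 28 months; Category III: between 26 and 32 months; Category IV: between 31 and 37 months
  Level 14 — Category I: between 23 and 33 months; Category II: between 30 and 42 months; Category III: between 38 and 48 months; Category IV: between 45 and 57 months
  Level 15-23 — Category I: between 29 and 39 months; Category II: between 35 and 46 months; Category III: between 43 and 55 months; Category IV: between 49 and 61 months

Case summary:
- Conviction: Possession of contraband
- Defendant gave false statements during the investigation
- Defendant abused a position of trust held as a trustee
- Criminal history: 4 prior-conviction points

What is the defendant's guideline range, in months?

8-15 months

Base offense level for possession of contraband: 6.
R2 does not apply.
R4 does not apply.
R5 does not apply.
R6 applies: 6 + 2 = 8.
R7 applies (level before this adjustment is 8 < 13, so +1): 8 + 1 = 9.
Final offense level: 9.
Criminal history: 4 prior points → Category I (0-5).
Level 9 falls in the 9 band.
Grid: Level 9 × Category I = 8-15 months.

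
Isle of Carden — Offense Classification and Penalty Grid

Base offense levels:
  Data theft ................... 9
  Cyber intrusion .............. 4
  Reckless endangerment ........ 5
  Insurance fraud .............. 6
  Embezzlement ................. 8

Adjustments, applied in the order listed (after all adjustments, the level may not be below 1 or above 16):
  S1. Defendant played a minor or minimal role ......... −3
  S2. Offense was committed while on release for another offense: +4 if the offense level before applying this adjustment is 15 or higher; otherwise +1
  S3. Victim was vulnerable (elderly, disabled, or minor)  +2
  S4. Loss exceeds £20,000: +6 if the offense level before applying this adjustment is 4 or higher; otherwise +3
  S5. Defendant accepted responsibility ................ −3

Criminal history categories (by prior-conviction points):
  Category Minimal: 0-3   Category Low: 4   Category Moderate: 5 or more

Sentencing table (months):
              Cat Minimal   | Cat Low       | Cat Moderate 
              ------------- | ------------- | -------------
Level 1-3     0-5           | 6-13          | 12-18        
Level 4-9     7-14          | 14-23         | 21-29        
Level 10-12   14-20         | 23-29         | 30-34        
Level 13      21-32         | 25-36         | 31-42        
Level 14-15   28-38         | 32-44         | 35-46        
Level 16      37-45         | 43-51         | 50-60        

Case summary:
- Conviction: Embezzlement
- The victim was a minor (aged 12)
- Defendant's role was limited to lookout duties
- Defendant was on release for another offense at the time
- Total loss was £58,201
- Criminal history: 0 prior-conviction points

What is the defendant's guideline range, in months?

28-38 months

Base offense level for embezzlement: 8.
S1 applies: 8 − 3 = 5.
S2 applies (level before this adjustment is 5 < 15, so +1): 5 + 1 = 6.
S3 applies: 6 + 2 = 8.
S4 applies (level before this adjustment is 8 ≥ 4, so +6): 8 + 6 = 14.
S5 does not apply.
Final offense level: 14.
Criminal history: 0 prior points → Category Minimal (0-3).
Level 14 falls in the 14-15 band.
Grid: Level 14-15 × Category Minimal = 28-38 months.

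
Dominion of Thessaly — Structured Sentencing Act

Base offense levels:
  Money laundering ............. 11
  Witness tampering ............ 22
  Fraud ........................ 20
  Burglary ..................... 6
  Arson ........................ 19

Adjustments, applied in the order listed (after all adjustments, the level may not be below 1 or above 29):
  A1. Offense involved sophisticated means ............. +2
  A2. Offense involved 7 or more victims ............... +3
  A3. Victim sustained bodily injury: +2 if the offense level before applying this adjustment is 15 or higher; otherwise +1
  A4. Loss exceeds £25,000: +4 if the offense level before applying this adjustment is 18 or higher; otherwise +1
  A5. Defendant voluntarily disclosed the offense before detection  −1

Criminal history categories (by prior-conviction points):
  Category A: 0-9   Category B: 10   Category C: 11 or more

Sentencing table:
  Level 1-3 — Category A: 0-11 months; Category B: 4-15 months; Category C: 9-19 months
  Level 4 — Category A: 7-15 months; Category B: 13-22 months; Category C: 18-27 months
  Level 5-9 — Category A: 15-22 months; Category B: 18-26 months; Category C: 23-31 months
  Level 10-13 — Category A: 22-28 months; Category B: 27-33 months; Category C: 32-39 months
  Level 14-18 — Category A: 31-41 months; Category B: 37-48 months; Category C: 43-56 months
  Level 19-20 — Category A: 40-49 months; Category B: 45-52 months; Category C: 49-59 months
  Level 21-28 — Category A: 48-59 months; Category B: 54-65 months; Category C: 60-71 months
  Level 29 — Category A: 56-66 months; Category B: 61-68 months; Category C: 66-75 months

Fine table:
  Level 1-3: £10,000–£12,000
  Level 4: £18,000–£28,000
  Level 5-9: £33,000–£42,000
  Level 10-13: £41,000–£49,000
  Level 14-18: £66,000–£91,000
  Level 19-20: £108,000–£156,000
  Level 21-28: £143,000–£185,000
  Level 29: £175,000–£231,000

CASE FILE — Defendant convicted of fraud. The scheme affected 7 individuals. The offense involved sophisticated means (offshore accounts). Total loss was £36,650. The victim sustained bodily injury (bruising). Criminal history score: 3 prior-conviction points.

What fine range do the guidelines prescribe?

£175,000–£231,000

Base offense level for fraud: 20.
A1 applies: 20 + 2 = 22.
A2 applies: 22 + 3 = 25.
A3 applies (level before this adjustment is 25 ≥ 15, so +2): 25 + 2 = 27.
A4 applies (level before this adjustment is 27 ≥ 18, so +4): 27 + 4 = 31.
A5 does not apply.
Level 31 exceeds the maximum of 29; capped at 29.
Final offense level: 29.
Level 29 falls in the 29 band.
Fine table: Level 29 → £175,000–£231,000.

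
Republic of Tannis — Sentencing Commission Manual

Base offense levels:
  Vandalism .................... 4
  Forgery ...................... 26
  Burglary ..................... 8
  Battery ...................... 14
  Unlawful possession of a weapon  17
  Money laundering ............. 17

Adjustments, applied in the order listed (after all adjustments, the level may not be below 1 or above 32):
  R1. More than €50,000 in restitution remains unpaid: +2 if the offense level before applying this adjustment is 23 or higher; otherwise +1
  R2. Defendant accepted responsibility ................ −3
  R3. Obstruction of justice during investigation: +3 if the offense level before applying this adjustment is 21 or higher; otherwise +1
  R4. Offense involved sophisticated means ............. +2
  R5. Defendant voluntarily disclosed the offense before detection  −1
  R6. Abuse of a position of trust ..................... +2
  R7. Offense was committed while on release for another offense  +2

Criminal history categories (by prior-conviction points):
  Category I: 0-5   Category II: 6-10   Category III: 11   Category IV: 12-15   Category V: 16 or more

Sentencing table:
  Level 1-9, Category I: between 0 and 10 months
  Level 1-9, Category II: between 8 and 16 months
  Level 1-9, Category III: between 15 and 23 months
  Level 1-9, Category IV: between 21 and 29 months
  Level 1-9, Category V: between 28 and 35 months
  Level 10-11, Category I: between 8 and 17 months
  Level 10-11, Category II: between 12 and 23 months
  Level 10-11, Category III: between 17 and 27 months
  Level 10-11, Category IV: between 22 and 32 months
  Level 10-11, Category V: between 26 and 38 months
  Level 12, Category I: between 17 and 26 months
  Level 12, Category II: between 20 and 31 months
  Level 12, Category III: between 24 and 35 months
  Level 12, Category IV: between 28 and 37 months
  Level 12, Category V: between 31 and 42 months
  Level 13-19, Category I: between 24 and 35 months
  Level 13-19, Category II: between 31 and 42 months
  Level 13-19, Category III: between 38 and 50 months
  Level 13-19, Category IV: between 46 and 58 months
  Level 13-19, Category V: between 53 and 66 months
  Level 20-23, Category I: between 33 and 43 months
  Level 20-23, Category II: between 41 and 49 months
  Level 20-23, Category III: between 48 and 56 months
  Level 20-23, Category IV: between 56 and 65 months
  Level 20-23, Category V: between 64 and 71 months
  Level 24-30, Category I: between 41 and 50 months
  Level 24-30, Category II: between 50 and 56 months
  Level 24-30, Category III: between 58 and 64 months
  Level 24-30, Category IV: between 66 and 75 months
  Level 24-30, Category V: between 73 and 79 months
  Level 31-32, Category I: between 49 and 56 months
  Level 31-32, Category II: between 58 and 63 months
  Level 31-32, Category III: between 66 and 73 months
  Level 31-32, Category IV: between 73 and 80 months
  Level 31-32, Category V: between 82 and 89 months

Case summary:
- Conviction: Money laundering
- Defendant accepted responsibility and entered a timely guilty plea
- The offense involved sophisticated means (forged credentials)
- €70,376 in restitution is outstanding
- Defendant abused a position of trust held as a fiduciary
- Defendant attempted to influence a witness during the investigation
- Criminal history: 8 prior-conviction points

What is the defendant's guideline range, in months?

Base offense level for money laundering: 17.
R1 applies (level before this adjustment is 17 < 23, so +1): 17 + 1 = 18.
R2 applies: 18 − 3 = 15.
R3 applies (level before this adjustment is 15 < 21, so +1): 15 + 1 = 16.
R4 applies: 16 + 2 = 18.
R6 applies: 18 + 2 = 20.
Final offense level: 20.
Criminal history: 8 prior points → Category II (6-10).
Level 20 falls in the 20-23 band.
Grid: Level 20-23 × Category II = 41-49 months.

41-49 months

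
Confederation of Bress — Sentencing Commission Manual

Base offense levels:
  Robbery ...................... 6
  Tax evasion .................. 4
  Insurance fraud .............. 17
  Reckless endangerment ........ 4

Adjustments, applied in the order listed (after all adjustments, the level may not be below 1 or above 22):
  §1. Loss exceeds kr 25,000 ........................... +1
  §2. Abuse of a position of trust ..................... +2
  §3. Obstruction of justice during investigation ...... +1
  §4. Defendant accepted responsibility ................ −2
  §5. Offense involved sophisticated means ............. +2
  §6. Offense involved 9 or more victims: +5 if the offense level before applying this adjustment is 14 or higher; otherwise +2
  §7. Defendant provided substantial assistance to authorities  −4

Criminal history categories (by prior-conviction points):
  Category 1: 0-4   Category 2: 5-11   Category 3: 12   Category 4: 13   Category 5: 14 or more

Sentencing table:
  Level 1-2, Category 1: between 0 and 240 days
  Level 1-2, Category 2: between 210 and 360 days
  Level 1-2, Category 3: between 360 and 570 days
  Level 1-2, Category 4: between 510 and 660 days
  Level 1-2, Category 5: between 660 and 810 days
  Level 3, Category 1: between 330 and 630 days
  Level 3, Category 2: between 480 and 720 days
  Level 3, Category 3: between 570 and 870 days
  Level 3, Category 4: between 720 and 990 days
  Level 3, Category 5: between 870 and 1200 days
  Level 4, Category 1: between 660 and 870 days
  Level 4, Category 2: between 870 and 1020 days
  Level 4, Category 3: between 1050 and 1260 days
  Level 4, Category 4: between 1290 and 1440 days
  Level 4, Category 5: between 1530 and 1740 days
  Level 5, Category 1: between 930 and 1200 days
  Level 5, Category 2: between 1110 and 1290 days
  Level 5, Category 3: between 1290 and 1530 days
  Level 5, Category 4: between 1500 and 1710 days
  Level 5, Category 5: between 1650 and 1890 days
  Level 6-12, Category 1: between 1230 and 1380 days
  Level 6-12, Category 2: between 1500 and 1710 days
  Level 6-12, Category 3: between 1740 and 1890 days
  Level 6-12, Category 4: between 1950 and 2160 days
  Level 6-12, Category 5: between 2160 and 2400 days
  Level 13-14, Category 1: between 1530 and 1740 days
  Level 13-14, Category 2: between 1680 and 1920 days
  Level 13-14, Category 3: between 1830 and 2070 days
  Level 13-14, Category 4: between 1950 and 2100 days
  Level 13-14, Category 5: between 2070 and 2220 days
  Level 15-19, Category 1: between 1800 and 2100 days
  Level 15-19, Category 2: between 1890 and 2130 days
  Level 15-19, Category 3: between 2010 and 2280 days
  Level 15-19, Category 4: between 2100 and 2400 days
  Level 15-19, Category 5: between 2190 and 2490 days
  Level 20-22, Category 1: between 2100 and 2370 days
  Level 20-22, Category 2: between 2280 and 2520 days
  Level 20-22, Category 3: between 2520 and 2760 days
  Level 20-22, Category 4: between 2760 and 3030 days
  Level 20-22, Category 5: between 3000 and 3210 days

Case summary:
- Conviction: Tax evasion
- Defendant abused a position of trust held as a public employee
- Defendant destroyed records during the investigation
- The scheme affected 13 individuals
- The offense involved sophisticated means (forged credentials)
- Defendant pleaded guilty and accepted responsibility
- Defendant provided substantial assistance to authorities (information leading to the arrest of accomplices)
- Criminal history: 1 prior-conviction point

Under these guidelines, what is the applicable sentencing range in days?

930-1200 days

Base offense level for tax evasion: 4.
§1 does not apply.
§2 applies: 4 + 2 = 6.
§3 applies: 6 + 1 = 7.
§4 applies: 7 − 2 = 5.
§5 applies: 5 + 2 = 7.
§6 applies (level before this adjustment is 7 < 14, so +2): 7 + 2 = 9.
§7 applies: 9 − 4 = 5.
Final offense level: 5.
Criminal history: 1 prior point → Category 1 (0-4).
Level 5 falls in the 5 band.
Grid: Level 5 × Category 1 = 930-1200 days.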